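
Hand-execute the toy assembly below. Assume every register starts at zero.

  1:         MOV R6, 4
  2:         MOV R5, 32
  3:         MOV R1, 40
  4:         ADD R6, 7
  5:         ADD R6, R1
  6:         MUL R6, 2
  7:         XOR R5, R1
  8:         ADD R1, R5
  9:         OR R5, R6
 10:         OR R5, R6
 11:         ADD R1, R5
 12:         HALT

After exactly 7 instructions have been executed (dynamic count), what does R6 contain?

R6=4
R5=32
R1=40
R6=4+7=11
R6=11+40=51
R6=51*2=102
R5=32^40=8
After step 7: R6 = 102.

102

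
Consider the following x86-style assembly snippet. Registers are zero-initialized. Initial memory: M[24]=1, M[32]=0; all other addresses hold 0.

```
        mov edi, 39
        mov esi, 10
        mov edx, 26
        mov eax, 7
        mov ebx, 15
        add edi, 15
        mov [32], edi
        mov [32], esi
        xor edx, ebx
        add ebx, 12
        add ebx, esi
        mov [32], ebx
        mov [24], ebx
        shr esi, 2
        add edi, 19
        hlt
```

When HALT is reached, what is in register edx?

21

after mov edi, 39: edi=39
after mov esi, 10: esi=10
after mov edx, 26: edx=26
after mov eax, 7: eax=7
after mov ebx, 15: ebx=15
after add edi, 15: edi=39+15=54
mov [32], edi → M[32]=54
mov [32], esi → M[32]=10
after xor edx, ebx: edx=26^15=21
after add ebx, 12: ebx=15+12=27
after add ebx, esi: ebx=27+10=37
mov [32], ebx → M[32]=37
mov [24], ebx → M[24]=37
after shr esi, 2: esi=10>>2=2
after add edi, 19: edi=54+19=73
halt.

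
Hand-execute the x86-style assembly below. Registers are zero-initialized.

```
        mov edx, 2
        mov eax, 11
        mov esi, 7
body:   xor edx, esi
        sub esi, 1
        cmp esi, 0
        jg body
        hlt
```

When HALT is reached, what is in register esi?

0

mov edx, 2 → edx=2
mov eax, 11 → eax=11
mov esi, 7 → esi=7
xor edx, esi → edx=2^7=5
sub esi, 1 → esi=7-1=6
cmp esi, 0  (cmp 6,0)
jg body: taken
xor edx, esi → edx=5^6=3
sub esi, 1 → esi=6-1=5
cmp esi, 0  (cmp 5,0)
jg body: taken
xor edx, esi → edx=3^5=6
sub esi, 1 → esi=5-1=4
cmp esi, 0  (cmp 4,0)
jg body: taken
xor edx, esi → edx=6^4=2
sub esi, 1 → esi=4-1=3
cmp esi, 0  (cmp 3,0)
jg body: taken
xor edx, esi → edx=2^3=1
sub esi, 1 → esi=3-1=2
cmp esi, 0  (cmp 2,0)
jg body: taken
xor edx, esi → edx=1^2=3
sub esi, 1 → esi=2-1=1
cmp esi, 0  (cmp 1,0)
jg body: taken
xor edx, esi → edx=3^1=2
sub esi, 1 → esi=1-1=0
cmp esi, 0  (cmp 0,0)
jg body: not taken
halt.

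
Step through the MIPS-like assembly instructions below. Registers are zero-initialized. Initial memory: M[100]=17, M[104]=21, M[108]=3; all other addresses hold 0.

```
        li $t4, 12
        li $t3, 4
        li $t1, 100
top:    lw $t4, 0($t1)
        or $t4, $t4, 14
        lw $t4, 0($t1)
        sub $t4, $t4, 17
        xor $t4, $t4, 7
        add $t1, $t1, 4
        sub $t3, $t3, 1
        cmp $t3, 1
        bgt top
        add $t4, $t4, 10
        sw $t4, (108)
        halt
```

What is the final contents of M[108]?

-1

li $t4, 12 → $t4=12
li $t3, 4 → $t3=4
li $t1, 100 → $t1=100
lw $t4, 0($t1) → $t4=M[100]=17
or $t4, $t4, 14 → $t4=17|14=31
lw $t4, 0($t1) → $t4=M[100]=17
sub $t4, $t4, 17 → $t4=17-17=0
xor $t4, $t4, 7 → $t4=0^7=7
add $t1, $t1, 4 → $t1=100+4=104
sub $t3, $t3, 1 → $t3=4-1=3
cmp $t3, 1  (cmp 3,1)
bgt top: taken
lw $t4, 0($t1) → $t4=M[104]=21
or $t4, $t4, 14 → $t4=21|14=31
lw $t4, 0($t1) → $t4=M[104]=21
sub $t4, $t4, 17 → $t4=21-17=4
xor $t4, $t4, 7 → $t4=4^7=3
add $t1, $t1, 4 → $t1=104+4=108
sub $t3, $t3, 1 → $t3=3-1=2
cmp $t3, 1  (cmp 2,1)
bgt top: taken
lw $t4, 0($t1) → $t4=M[108]=3
or $t4, $t4, 14 → $t4=3|14=15
lw $t4, 0($t1) → $t4=M[108]=3
sub $t4, $t4, 17 → $t4=3-17=-14
xor $t4, $t4, 7 → $t4=(-14)^7=-11
add $t1, $t1, 4 → $t1=108+4=112
sub $t3, $t3, 1 → $t3=2-1=1
cmp $t3, 1  (cmp 1,1)
bgt top: not taken
add $t4, $t4, 10 → $t4=(-11)+10=-1
sw $t4, (108) → M[108]=-1
halt.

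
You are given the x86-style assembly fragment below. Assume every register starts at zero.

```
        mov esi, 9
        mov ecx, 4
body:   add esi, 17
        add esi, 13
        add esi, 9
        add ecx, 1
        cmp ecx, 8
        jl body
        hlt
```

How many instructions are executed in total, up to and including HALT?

after mov esi, 9: esi=9
after mov ecx, 4: ecx=4
after add esi, 17: esi=9+17=26
after add esi, 13: esi=26+13=39
after add esi, 9: esi=39+9=48
after add ecx, 1: ecx=4+1=5
cmp ecx, 8  (cmp 5,8)
jl body: taken
after add esi, 17: esi=48+17=65
after add esi, 13: esi=65+13=78
after add esi, 9: esi=78+9=87
after add ecx, 1: ecx=5+1=6
cmp ecx, 8  (cmp 6,8)
jl body: taken
after add esi, 17: esi=87+17=104
after add esi, 13: esi=104+13=117
after add esi, 9: esi=117+9=126
after add ecx, 1: ecx=6+1=7
cmp ecx, 8  (cmp 7,8)
jl body: taken
after add esi, 17: esi=126+17=143
after add esi, 13: esi=143+13=156
after add esi, 9: esi=156+9=165
after add ecx, 1: ecx=7+1=8
cmp ecx, 8  (cmp 8,8)
jl body: not taken
halt.
Total executed instructions: 27.

27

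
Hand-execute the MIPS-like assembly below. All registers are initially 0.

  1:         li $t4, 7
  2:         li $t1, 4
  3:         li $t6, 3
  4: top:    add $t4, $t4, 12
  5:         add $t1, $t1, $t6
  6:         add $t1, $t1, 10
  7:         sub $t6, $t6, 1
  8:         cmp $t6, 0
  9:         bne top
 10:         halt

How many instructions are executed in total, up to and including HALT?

after li $t4, 7: $t4=7
after li $t1, 4: $t1=4
after li $t6, 3: $t6=3
after add $t4, $t4, 12: $t4=7+12=19
after add $t1, $t1, $t6: $t1=4+3=7
after add $t1, $t1, 10: $t1=7+10=17
after sub $t6, $t6, 1: $t6=3-1=2
cmp $t6, 0  (cmp 2,0)
bne top: taken
after add $t4, $t4, 12: $t4=19+12=31
after add $t1, $t1, $t6: $t1=17+2=19
after add $t1, $t1, 10: $t1=19+10=29
after sub $t6, $t6, 1: $t6=2-1=1
cmp $t6, 0  (cmp 1,0)
bne top: taken
after add $t4, $t4, 12: $t4=31+12=43
after add $t1, $t1, $t6: $t1=29+1=30
after add $t1, $t1, 10: $t1=30+10=40
after sub $t6, $t6, 1: $t6=1-1=0
cmp $t6, 0  (cmp 0,0)
bne top: not taken
halt.
Total executed instructions: 22.

22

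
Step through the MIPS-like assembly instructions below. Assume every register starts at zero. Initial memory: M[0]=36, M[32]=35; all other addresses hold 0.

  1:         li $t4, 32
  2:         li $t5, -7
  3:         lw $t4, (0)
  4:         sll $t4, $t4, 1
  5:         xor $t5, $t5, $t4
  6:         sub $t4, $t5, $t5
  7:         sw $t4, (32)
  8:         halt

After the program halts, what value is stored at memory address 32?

li $t4, 32 → $t4=32
li $t5, -7 → $t5=-7
lw $t4, (0) → $t4=M[0]=36
sll $t4, $t4, 1 → $t4=36<<1=72
xor $t5, $t5, $t4 → $t5=(-7)^72=-79
sub $t4, $t5, $t5 → $t4=(-79)-(-79)=0
sw $t4, (32) → M[32]=0
halt.

0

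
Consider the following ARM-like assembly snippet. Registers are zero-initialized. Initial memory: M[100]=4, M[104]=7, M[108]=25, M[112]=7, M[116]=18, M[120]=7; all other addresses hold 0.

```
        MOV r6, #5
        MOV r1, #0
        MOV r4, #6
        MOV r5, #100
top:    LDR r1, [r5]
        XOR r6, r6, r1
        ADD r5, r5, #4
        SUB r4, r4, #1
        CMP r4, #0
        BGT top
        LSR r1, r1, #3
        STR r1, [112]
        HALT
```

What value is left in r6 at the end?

MOV r6, #5 → r6=5
MOV r1, #0 → r1=0
MOV r4, #6 → r4=6
MOV r5, #100 → r5=100
LDR r1, [r5] → r1=M[100]=4
XOR r6, r6, r1 → r6=5^4=1
ADD r5, r5, #4 → r5=100+4=104
SUB r4, r4, #1 → r4=6-1=5
CMP r4, #0  (cmp 5,0)
BGT top: taken
LDR r1, [r5] → r1=M[104]=7
XOR r6, r6, r1 → r6=1^7=6
ADD r5, r5, #4 → r5=104+4=108
SUB r4, r4, #1 → r4=5-1=4
CMP r4, #0  (cmp 4,0)
BGT top: taken
LDR r1, [r5] → r1=M[108]=25
XOR r6, r6, r1 → r6=6^25=31
ADD r5, r5, #4 → r5=108+4=112
SUB r4, r4, #1 → r4=4-1=3
CMP r4, #0  (cmp 3,0)
BGT top: taken
LDR r1, [r5] → r1=M[112]=7
XOR r6, r6, r1 → r6=31^7=24
ADD r5, r5, #4 → r5=112+4=116
SUB r4, r4, #1 → r4=3-1=2
CMP r4, #0  (cmp 2,0)
BGT top: taken
LDR r1, [r5] → r1=M[116]=18
XOR r6, r6, r1 → r6=24^18=10
ADD r5, r5, #4 → r5=116+4=120
SUB r4, r4, #1 → r4=2-1=1
CMP r4, #0  (cmp 1,0)
BGT top: taken
LDR r1, [r5] → r1=M[120]=7
XOR r6, r6, r1 → r6=10^7=13
ADD r5, r5, #4 → r5=120+4=124
SUB r4, r4, #1 → r4=1-1=0
CMP r4, #0  (cmp 0,0)
BGT top: not taken
LSR r1, r1, #3 → r1=7>>3=0
STR r1, [112] → M[112]=0
halt.

13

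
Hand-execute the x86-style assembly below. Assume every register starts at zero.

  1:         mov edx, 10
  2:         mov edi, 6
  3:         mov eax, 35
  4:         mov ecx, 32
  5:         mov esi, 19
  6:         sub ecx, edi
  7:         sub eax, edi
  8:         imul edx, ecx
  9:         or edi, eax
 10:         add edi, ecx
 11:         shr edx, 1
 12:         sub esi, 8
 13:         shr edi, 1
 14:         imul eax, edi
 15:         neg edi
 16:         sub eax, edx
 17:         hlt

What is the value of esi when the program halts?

11

after mov edx, 10: edx=10
after mov edi, 6: edi=6
after mov eax, 35: eax=35
after mov ecx, 32: ecx=32
after mov esi, 19: esi=19
after sub ecx, edi: ecx=32-6=26
after sub eax, edi: eax=35-6=29
after imul edx, ecx: edx=10*26=260
after or edi, eax: edi=6|29=31
after add edi, ecx: edi=31+26=57
after shr edx, 1: edx=260>>1=130
after sub esi, 8: esi=19-8=11
after shr edi, 1: edi=57>>1=28
after imul eax, edi: eax=29*28=812
after neg edi: edi=-(28)=-28
after sub eax, edx: eax=812-130=682
halt.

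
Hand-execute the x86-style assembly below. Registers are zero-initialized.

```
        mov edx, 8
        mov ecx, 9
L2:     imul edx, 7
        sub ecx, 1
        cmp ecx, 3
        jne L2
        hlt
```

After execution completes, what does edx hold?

941192

edx=8
ecx=9
edx=8*7=56
ecx=9-1=8
cmp ecx, 3  (cmp 8,3)
jne L2: taken
edx=56*7=392
ecx=8-1=7
cmp ecx, 3  (cmp 7,3)
jne L2: taken
edx=392*7=2744
ecx=7-1=6
cmp ecx, 3  (cmp 6,3)
jne L2: taken
edx=2744*7=19208
ecx=6-1=5
cmp ecx, 3  (cmp 5,3)
jne L2: taken
edx=19208*7=134456
ecx=5-1=4
cmp ecx, 3  (cmp 4,3)
jne L2: taken
edx=134456*7=941192
ecx=4-1=3
cmp ecx, 3  (cmp 3,3)
jne L2: not taken
halt.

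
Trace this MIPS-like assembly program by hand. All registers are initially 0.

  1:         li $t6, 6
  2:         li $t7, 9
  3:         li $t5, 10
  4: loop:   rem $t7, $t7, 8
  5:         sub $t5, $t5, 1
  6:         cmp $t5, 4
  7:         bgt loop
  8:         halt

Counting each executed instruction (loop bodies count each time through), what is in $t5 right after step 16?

li $t6, 6 → $t6=6
li $t7, 9 → $t7=9
li $t5, 10 → $t5=10
rem $t7, $t7, 8 → $t7=9%8=1
sub $t5, $t5, 1 → $t5=10-1=9
cmp $t5, 4  (cmp 9,4)
bgt loop: taken
rem $t7, $t7, 8 → $t7=1%8=1
sub $t5, $t5, 1 → $t5=9-1=8
cmp $t5, 4  (cmp 8,4)
bgt loop: taken
rem $t7, $t7, 8 → $t7=1%8=1
sub $t5, $t5, 1 → $t5=8-1=7
cmp $t5, 4  (cmp 7,4)
bgt loop: taken
rem $t7, $t7, 8 → $t7=1%8=1
After step 16: $t5 = 7.

7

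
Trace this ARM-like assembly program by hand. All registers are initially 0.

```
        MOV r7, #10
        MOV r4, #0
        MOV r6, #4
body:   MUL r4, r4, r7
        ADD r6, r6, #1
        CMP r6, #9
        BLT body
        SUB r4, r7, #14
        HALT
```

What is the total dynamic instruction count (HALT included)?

25

MOV r7, #10 → r7=10
MOV r4, #0 → r4=0
MOV r6, #4 → r6=4
MUL r4, r4, r7 → r4=0*10=0
ADD r6, r6, #1 → r6=4+1=5
CMP r6, #9  (cmp 5,9)
BLT body: taken
MUL r4, r4, r7 → r4=0*10=0
ADD r6, r6, #1 → r6=5+1=6
CMP r6, #9  (cmp 6,9)
BLT body: taken
MUL r4, r4, r7 → r4=0*10=0
ADD r6, r6, #1 → r6=6+1=7
CMP r6, #9  (cmp 7,9)
BLT body: taken
MUL r4, r4, r7 → r4=0*10=0
ADD r6, r6, #1 → r6=7+1=8
CMP r6, #9  (cmp 8,9)
BLT body: taken
MUL r4, r4, r7 → r4=0*10=0
ADD r6, r6, #1 → r6=8+1=9
CMP r6, #9  (cmp 9,9)
BLT body: not taken
SUB r4, r7, #14 → r4=10-14=-4
halt.
Total executed instructions: 25.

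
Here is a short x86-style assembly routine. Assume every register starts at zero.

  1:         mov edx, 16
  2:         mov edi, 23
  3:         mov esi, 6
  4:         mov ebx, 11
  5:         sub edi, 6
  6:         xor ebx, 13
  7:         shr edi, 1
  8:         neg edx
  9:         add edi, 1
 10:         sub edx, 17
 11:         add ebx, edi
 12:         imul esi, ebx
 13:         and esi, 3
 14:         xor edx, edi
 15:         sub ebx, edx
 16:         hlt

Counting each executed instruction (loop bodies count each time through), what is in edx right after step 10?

after mov edx, 16: edx=16
after mov edi, 23: edi=23
after mov esi, 6: esi=6
after mov ebx, 11: ebx=11
after sub edi, 6: edi=23-6=17
after xor ebx, 13: ebx=11^13=6
after shr edi, 1: edi=17>>1=8
after neg edx: edx=-(16)=-16
after add edi, 1: edi=8+1=9
after sub edx, 17: edx=(-16)-17=-33
After step 10: edx = -33.

-33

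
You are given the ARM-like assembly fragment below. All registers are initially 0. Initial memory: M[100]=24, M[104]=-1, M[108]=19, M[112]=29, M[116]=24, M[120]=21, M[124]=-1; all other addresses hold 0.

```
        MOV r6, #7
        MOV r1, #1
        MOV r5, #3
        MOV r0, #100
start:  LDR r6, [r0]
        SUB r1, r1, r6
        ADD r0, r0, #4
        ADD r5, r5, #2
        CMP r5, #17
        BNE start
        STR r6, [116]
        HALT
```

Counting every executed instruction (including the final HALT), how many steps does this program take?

48

r6=7
r1=1
r5=3
r0=100
r6=M[100]=24
r1=1-24=-23
r0=100+4=104
r5=3+2=5
CMP r5, #17  (cmp 5,17)
BNE start: taken
r6=M[104]=-1
r1=(-23)-(-1)=-22
r0=104+4=108
r5=5+2=7
CMP r5, #17  (cmp 7,17)
BNE start: taken
r6=M[108]=19
r1=(-22)-19=-41
r0=108+4=112
r5=7+2=9
CMP r5, #17  (cmp 9,17)
BNE start: taken
r6=M[112]=29
r1=(-41)-29=-70
r0=112+4=116
r5=9+2=11
CMP r5, #17  (cmp 11,17)
BNE start: taken
r6=M[116]=24
r1=(-70)-24=-94
r0=116+4=120
r5=11+2=13
CMP r5, #17  (cmp 13,17)
BNE start: taken
r6=M[120]=21
r1=(-94)-21=-115
r0=120+4=124
r5=13+2=15
CMP r5, #17  (cmp 15,17)
BNE start: taken
r6=M[124]=-1
r1=(-115)-(-1)=-114
r0=124+4=128
r5=15+2=17
CMP r5, #17  (cmp 17,17)
BNE start: not taken
STR r6, [116] → M[116]=-1
halt.
Total executed instructions: 48.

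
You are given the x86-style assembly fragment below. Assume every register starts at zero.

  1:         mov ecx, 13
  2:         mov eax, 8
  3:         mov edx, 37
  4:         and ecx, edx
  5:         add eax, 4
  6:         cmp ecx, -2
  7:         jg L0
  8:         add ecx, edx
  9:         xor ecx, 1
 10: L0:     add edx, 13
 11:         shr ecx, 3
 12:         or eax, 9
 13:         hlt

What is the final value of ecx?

mov ecx, 13 → ecx=13
mov eax, 8 → eax=8
mov edx, 37 → edx=37
and ecx, edx → ecx=13&37=5
add eax, 4 → eax=8+4=12
cmp ecx, -2  (cmp 5,-2)
jg L0: taken
add edx, 13 → edx=37+13=50
shr ecx, 3 → ecx=5>>3=0
or eax, 9 → eax=12|9=13
halt.

0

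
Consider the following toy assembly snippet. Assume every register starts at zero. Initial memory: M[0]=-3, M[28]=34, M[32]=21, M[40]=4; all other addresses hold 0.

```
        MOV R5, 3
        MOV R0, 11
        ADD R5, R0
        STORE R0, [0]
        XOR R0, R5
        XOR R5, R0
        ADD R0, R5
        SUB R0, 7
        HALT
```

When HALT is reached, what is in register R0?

9

after MOV R5, 3: R5=3
after MOV R0, 11: R0=11
after ADD R5, R0: R5=3+11=14
STORE R0, [0] → M[0]=11
after XOR R0, R5: R0=11^14=5
after XOR R5, R0: R5=14^5=11
after ADD R0, R5: R0=5+11=16
after SUB R0, 7: R0=16-7=9
halt.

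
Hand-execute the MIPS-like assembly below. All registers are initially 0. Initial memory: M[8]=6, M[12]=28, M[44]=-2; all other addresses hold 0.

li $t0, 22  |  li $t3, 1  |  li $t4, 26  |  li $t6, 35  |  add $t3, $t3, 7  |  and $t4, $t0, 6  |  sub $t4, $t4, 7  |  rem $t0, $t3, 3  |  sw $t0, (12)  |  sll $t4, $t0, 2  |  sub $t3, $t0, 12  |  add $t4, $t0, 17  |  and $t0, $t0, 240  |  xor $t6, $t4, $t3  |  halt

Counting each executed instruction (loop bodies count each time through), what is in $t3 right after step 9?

$t0=22
$t3=1
$t4=26
$t6=35
$t3=1+7=8
$t4=22&6=6
$t4=6-7=-1
$t0=8%3=2
sw $t0, (12) → M[12]=2
After step 9: $t3 = 8.

8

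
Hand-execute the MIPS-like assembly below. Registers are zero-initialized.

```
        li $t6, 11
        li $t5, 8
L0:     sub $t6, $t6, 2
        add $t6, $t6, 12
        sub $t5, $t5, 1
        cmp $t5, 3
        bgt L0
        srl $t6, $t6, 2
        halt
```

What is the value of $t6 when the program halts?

15

li $t6, 11 → $t6=11
li $t5, 8 → $t5=8
sub $t6, $t6, 2 → $t6=11-2=9
add $t6, $t6, 12 → $t6=9+12=21
sub $t5, $t5, 1 → $t5=8-1=7
cmp $t5, 3  (cmp 7,3)
bgt L0: taken
sub $t6, $t6, 2 → $t6=21-2=19
add $t6, $t6, 12 → $t6=19+12=31
sub $t5, $t5, 1 → $t5=7-1=6
cmp $t5, 3  (cmp 6,3)
bgt L0: taken
sub $t6, $t6, 2 → $t6=31-2=29
add $t6, $t6, 12 → $t6=29+12=41
sub $t5, $t5, 1 → $t5=6-1=5
cmp $t5, 3  (cmp 5,3)
bgt L0: taken
sub $t6, $t6, 2 → $t6=41-2=39
add $t6, $t6, 12 → $t6=39+12=51
sub $t5, $t5, 1 → $t5=5-1=4
cmp $t5, 3  (cmp 4,3)
bgt L0: taken
sub $t6, $t6, 2 → $t6=51-2=49
add $t6, $t6, 12 → $t6=49+12=61
sub $t5, $t5, 1 → $t5=4-1=3
cmp $t5, 3  (cmp 3,3)
bgt L0: not taken
srl $t6, $t6, 2 → $t6=61>>2=15
halt.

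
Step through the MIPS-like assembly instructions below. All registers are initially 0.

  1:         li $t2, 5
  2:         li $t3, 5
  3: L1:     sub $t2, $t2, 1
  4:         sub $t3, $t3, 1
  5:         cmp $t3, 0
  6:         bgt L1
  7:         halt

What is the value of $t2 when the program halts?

0

$t2=5
$t3=5
$t2=5-1=4
$t3=5-1=4
cmp $t3, 0  (cmp 4,0)
bgt L1: taken
$t2=4-1=3
$t3=4-1=3
cmp $t3, 0  (cmp 3,0)
bgt L1: taken
$t2=3-1=2
$t3=3-1=2
cmp $t3, 0  (cmp 2,0)
bgt L1: taken
$t2=2-1=1
$t3=2-1=1
cmp $t3, 0  (cmp 1,0)
bgt L1: taken
$t2=1-1=0
$t3=1-1=0
cmp $t3, 0  (cmp 0,0)
bgt L1: not taken
halt.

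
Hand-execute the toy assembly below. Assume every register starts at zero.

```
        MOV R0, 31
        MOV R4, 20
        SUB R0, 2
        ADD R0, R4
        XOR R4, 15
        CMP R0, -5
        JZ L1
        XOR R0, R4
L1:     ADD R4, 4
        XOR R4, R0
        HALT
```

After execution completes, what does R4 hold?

53

after MOV R0, 31: R0=31
after MOV R4, 20: R4=20
after SUB R0, 2: R0=31-2=29
after ADD R0, R4: R0=29+20=49
after XOR R4, 15: R4=20^15=27
CMP R0, -5  (cmp 49,-5)
JZ L1: not taken
after XOR R0, R4: R0=49^27=42
after ADD R4, 4: R4=27+4=31
after XOR R4, R0: R4=31^42=53
halt.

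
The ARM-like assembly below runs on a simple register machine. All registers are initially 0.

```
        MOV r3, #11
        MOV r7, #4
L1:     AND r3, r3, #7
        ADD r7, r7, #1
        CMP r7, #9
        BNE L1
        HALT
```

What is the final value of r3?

3

r3=11
r7=4
r3=11&7=3
r7=4+1=5
CMP r7, #9  (cmp 5,9)
BNE L1: taken
r3=3&7=3
r7=5+1=6
CMP r7, #9  (cmp 6,9)
BNE L1: taken
r3=3&7=3
r7=6+1=7
CMP r7, #9  (cmp 7,9)
BNE L1: taken
r3=3&7=3
r7=7+1=8
CMP r7, #9  (cmp 8,9)
BNE L1: taken
r3=3&7=3
r7=8+1=9
CMP r7, #9  (cmp 9,9)
BNE L1: not taken
halt.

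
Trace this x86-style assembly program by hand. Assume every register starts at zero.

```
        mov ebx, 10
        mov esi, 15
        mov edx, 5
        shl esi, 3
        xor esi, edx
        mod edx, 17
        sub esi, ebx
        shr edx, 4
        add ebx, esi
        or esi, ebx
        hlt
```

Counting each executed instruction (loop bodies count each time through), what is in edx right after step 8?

0

ebx=10
esi=15
edx=5
esi=15<<3=120
esi=120^5=125
edx=5%17=5
esi=125-10=115
edx=5>>4=0
After step 8: edx = 0.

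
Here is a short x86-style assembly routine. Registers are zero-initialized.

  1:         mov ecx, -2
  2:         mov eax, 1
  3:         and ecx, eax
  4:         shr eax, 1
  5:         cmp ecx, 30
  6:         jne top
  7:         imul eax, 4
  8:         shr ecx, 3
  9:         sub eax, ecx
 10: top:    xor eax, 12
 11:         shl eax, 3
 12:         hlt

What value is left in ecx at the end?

after mov ecx, -2: ecx=-2
after mov eax, 1: eax=1
after and ecx, eax: ecx=(-2)&1=0
after shr eax, 1: eax=1>>1=0
cmp ecx, 30  (cmp 0,30)
jne top: taken
after xor eax, 12: eax=0^12=12
after shl eax, 3: eax=12<<3=96
halt.

0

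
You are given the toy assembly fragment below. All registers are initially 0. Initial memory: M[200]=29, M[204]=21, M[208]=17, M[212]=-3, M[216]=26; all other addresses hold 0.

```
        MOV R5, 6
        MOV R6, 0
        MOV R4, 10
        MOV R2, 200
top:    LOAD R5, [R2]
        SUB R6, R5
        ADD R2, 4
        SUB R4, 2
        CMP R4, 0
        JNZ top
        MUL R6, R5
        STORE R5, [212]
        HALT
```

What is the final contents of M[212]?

MOV R5, 6 → R5=6
MOV R6, 0 → R6=0
MOV R4, 10 → R4=10
MOV R2, 200 → R2=200
LOAD R5, [R2] → R5=M[200]=29
SUB R6, R5 → R6=0-29=-29
ADD R2, 4 → R2=200+4=204
SUB R4, 2 → R4=10-2=8
CMP R4, 0  (cmp 8,0)
JNZ top: taken
LOAD R5, [R2] → R5=M[204]=21
SUB R6, R5 → R6=(-29)-21=-50
ADD R2, 4 → R2=204+4=208
SUB R4, 2 → R4=8-2=6
CMP R4, 0  (cmp 6,0)
JNZ top: taken
LOAD R5, [R2] → R5=M[208]=17
SUB R6, R5 → R6=(-50)-17=-67
ADD R2, 4 → R2=208+4=212
SUB R4, 2 → R4=6-2=4
CMP R4, 0  (cmp 4,0)
JNZ top: taken
LOAD R5, [R2] → R5=M[212]=-3
SUB R6, R5 → R6=(-67)-(-3)=-64
ADD R2, 4 → R2=212+4=216
SUB R4, 2 → R4=4-2=2
CMP R4, 0  (cmp 2,0)
JNZ top: taken
LOAD R5, [R2] → R5=M[216]=26
SUB R6, R5 → R6=(-64)-26=-90
ADD R2, 4 → R2=216+4=220
SUB R4, 2 → R4=2-2=0
CMP R4, 0  (cmp 0,0)
JNZ top: not taken
MUL R6, R5 → R6=(-90)*26=-2340
STORE R5, [212] → M[212]=26
halt.

26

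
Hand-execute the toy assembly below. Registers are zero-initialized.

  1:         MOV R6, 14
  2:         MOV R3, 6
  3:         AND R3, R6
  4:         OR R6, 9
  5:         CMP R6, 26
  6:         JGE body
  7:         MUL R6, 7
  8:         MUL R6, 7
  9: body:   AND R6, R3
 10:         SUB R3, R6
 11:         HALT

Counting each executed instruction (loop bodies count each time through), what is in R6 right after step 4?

15

R6=14
R3=6
R3=6&14=6
R6=14|9=15
After step 4: R6 = 15.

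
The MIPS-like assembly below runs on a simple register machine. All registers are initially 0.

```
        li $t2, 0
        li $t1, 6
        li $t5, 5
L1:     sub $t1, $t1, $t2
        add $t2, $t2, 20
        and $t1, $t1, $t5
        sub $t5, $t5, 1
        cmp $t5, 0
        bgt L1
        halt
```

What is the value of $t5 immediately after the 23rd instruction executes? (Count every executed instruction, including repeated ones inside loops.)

2

after li $t2, 0: $t2=0
after li $t1, 6: $t1=6
after li $t5, 5: $t5=5
after sub $t1, $t1, $t2: $t1=6-0=6
after add $t2, $t2, 20: $t2=0+20=20
after and $t1, $t1, $t5: $t1=6&5=4
after sub $t5, $t5, 1: $t5=5-1=4
cmp $t5, 0  (cmp 4,0)
bgt L1: taken
after sub $t1, $t1, $t2: $t1=4-20=-16
after add $t2, $t2, 20: $t2=20+20=40
after and $t1, $t1, $t5: $t1=(-16)&4=0
after sub $t5, $t5, 1: $t5=4-1=3
cmp $t5, 0  (cmp 3,0)
bgt L1: taken
after sub $t1, $t1, $t2: $t1=0-40=-40
after add $t2, $t2, 20: $t2=40+20=60
after and $t1, $t1, $t5: $t1=(-40)&3=0
after sub $t5, $t5, 1: $t5=3-1=2
cmp $t5, 0  (cmp 2,0)
bgt L1: taken
after sub $t1, $t1, $t2: $t1=0-60=-60
after add $t2, $t2, 20: $t2=60+20=80
After step 23: $t5 = 2.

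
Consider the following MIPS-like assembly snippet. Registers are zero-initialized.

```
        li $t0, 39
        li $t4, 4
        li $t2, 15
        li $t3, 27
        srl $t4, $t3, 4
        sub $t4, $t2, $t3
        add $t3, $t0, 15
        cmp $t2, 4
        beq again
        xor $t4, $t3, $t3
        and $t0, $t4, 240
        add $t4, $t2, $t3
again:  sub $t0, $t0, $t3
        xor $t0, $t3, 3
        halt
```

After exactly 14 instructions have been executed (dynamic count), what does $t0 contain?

53

$t0=39
$t4=4
$t2=15
$t3=27
$t4=27>>4=1
$t4=15-27=-12
$t3=39+15=54
cmp $t2, 4  (cmp 15,4)
beq again: not taken
$t4=54^54=0
$t0=0&240=0
$t4=15+54=69
$t0=0-54=-54
$t0=54^3=53
After step 14: $t0 = 53.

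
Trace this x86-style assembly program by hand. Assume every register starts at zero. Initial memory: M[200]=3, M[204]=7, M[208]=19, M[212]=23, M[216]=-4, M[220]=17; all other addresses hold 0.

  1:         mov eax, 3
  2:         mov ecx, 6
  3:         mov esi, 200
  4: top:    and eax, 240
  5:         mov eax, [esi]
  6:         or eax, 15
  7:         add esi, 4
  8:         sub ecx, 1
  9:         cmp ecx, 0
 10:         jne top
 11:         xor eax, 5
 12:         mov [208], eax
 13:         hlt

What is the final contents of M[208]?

mov eax, 3 → eax=3
mov ecx, 6 → ecx=6
mov esi, 200 → esi=200
and eax, 240 → eax=3&240=0
mov eax, [esi] → eax=M[200]=3
or eax, 15 → eax=3|15=15
add esi, 4 → esi=200+4=204
sub ecx, 1 → ecx=6-1=5
cmp ecx, 0  (cmp 5,0)
jne top: taken
and eax, 240 → eax=15&240=0
mov eax, [esi] → eax=M[204]=7
or eax, 15 → eax=7|15=15
add esi, 4 → esi=204+4=208
sub ecx, 1 → ecx=5-1=4
cmp ecx, 0  (cmp 4,0)
jne top: taken
and eax, 240 → eax=15&240=0
mov eax, [esi] → eax=M[208]=19
or eax, 15 → eax=19|15=31
add esi, 4 → esi=208+4=212
sub ecx, 1 → ecx=4-1=3
cmp ecx, 0  (cmp 3,0)
jne top: taken
and eax, 240 → eax=31&240=16
mov eax, [esi] → eax=M[212]=23
or eax, 15 → eax=23|15=31
add esi, 4 → esi=212+4=216
sub ecx, 1 → ecx=3-1=2
cmp ecx, 0  (cmp 2,0)
jne top: taken
and eax, 240 → eax=31&240=16
mov eax, [esi] → eax=M[216]=-4
or eax, 15 → eax=(-4)|15=-1
add esi, 4 → esi=216+4=220
sub ecx, 1 → ecx=2-1=1
cmp ecx, 0  (cmp 1,0)
jne top: taken
and eax, 240 → eax=(-1)&240=240
mov eax, [esi] → eax=M[220]=17
or eax, 15 → eax=17|15=31
add esi, 4 → esi=220+4=224
sub ecx, 1 → ecx=1-1=0
cmp ecx, 0  (cmp 0,0)
jne top: not taken
xor eax, 5 → eax=31^5=26
mov [208], eax → M[208]=26
halt.

26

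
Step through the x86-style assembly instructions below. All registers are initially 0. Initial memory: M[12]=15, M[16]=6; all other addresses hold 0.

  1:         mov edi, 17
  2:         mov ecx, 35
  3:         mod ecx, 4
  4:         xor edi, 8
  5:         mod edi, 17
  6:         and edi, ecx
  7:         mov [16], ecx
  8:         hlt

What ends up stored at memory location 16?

edi=17
ecx=35
ecx=35%4=3
edi=17^8=25
edi=25%17=8
edi=8&3=0
mov [16], ecx → M[16]=3
halt.

3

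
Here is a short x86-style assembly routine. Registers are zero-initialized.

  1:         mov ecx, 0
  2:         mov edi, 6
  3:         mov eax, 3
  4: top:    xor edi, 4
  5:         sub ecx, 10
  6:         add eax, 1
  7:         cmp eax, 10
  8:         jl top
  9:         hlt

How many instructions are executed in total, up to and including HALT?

mov ecx, 0 → ecx=0
mov edi, 6 → edi=6
mov eax, 3 → eax=3
xor edi, 4 → edi=6^4=2
sub ecx, 10 → ecx=0-10=-10
add eax, 1 → eax=3+1=4
cmp eax, 10  (cmp 4,10)
jl top: taken
xor edi, 4 → edi=2^4=6
sub ecx, 10 → ecx=(-10)-10=-20
add eax, 1 → eax=4+1=5
cmp eax, 10  (cmp 5,10)
jl top: taken
xor edi, 4 → edi=6^4=2
sub ecx, 10 → ecx=(-20)-10=-30
add eax, 1 → eax=5+1=6
cmp eax, 10  (cmp 6,10)
jl top: taken
xor edi, 4 → edi=2^4=6
sub ecx, 10 → ecx=(-30)-10=-40
add eax, 1 → eax=6+1=7
cmp eax, 10  (cmp 7,10)
jl top: taken
xor edi, 4 → edi=6^4=2
sub ecx, 10 → ecx=(-40)-10=-50
add eax, 1 → eax=7+1=8
cmp eax, 10  (cmp 8,10)
jl top: taken
xor edi, 4 → edi=2^4=6
sub ecx, 10 → ecx=(-50)-10=-60
add eax, 1 → eax=8+1=9
cmp eax, 10  (cmp 9,10)
jl top: taken
xor edi, 4 → edi=6^4=2
sub ecx, 10 → ecx=(-60)-10=-70
add eax, 1 → eax=9+1=10
cmp eax, 10  (cmp 10,10)
jl top: not taken
halt.
Total executed instructions: 39.

39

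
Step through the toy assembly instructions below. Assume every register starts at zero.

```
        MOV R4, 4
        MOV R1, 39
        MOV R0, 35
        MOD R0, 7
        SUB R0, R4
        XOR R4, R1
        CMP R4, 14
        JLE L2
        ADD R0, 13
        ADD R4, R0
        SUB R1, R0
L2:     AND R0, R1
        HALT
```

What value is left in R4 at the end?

44

after MOV R4, 4: R4=4
after MOV R1, 39: R1=39
after MOV R0, 35: R0=35
after MOD R0, 7: R0=35%7=0
after SUB R0, R4: R0=0-4=-4
after XOR R4, R1: R4=4^39=35
CMP R4, 14  (cmp 35,14)
JLE L2: not taken
after ADD R0, 13: R0=(-4)+13=9
after ADD R4, R0: R4=35+9=44
after SUB R1, R0: R1=39-9=30
after AND R0, R1: R0=9&30=8
halt.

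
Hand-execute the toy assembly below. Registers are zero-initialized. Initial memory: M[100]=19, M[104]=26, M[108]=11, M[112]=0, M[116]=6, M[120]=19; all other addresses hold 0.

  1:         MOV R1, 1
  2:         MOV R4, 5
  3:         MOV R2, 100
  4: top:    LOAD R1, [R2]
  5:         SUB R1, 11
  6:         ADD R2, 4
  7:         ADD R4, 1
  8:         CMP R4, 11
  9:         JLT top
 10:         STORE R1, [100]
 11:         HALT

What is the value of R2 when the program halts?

124

R1=1
R4=5
R2=100
R1=M[100]=19
R1=19-11=8
R2=100+4=104
R4=5+1=6
CMP R4, 11  (cmp 6,11)
JLT top: taken
R1=M[104]=26
R1=26-11=15
R2=104+4=108
R4=6+1=7
CMP R4, 11  (cmp 7,11)
JLT top: taken
R1=M[108]=11
R1=11-11=0
R2=108+4=112
R4=7+1=8
CMP R4, 11  (cmp 8,11)
JLT top: taken
R1=M[112]=0
R1=0-11=-11
R2=112+4=116
R4=8+1=9
CMP R4, 11  (cmp 9,11)
JLT top: taken
R1=M[116]=6
R1=6-11=-5
R2=116+4=120
R4=9+1=10
CMP R4, 11  (cmp 10,11)
JLT top: taken
R1=M[120]=19
R1=19-11=8
R2=120+4=124
R4=10+1=11
CMP R4, 11  (cmp 11,11)
JLT top: not taken
STORE R1, [100] → M[100]=8
halt.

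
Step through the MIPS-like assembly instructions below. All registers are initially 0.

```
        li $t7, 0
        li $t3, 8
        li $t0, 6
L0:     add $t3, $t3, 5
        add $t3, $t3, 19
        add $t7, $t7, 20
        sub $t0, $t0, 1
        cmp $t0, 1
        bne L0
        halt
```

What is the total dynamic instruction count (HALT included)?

after li $t7, 0: $t7=0
after li $t3, 8: $t3=8
after li $t0, 6: $t0=6
after add $t3, $t3, 5: $t3=8+5=13
after add $t3, $t3, 19: $t3=13+19=32
after add $t7, $t7, 20: $t7=0+20=20
after sub $t0, $t0, 1: $t0=6-1=5
cmp $t0, 1  (cmp 5,1)
bne L0: taken
after add $t3, $t3, 5: $t3=32+5=37
after add $t3, $t3, 19: $t3=37+19=56
after add $t7, $t7, 20: $t7=20+20=40
after sub $t0, $t0, 1: $t0=5-1=4
cmp $t0, 1  (cmp 4,1)
bne L0: taken
after add $t3, $t3, 5: $t3=56+5=61
after add $t3, $t3, 19: $t3=61+19=80
after add $t7, $t7, 20: $t7=40+20=60
after sub $t0, $t0, 1: $t0=4-1=3
cmp $t0, 1  (cmp 3,1)
bne L0: taken
after add $t3, $t3, 5: $t3=80+5=85
after add $t3, $t3, 19: $t3=85+19=104
after add $t7, $t7, 20: $t7=60+20=80
after sub $t0, $t0, 1: $t0=3-1=2
cmp $t0, 1  (cmp 2,1)
bne L0: taken
after add $t3, $t3, 5: $t3=104+5=109
after add $t3, $t3, 19: $t3=109+19=128
after add $t7, $t7, 20: $t7=80+20=100
after sub $t0, $t0, 1: $t0=2-1=1
cmp $t0, 1  (cmp 1,1)
bne L0: not taken
halt.
Total executed instructions: 34.

34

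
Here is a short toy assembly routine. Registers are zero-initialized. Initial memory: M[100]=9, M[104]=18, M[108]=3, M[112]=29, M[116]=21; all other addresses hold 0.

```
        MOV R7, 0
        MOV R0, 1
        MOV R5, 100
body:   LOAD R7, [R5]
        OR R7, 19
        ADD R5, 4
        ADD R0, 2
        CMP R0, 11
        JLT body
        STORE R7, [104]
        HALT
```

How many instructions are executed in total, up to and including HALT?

MOV R7, 0 → R7=0
MOV R0, 1 → R0=1
MOV R5, 100 → R5=100
LOAD R7, [R5] → R7=M[100]=9
OR R7, 19 → R7=9|19=27
ADD R5, 4 → R5=100+4=104
ADD R0, 2 → R0=1+2=3
CMP R0, 11  (cmp 3,11)
JLT body: taken
LOAD R7, [R5] → R7=M[104]=18
OR R7, 19 → R7=18|19=19
ADD R5, 4 → R5=104+4=108
ADD R0, 2 → R0=3+2=5
CMP R0, 11  (cmp 5,11)
JLT body: taken
LOAD R7, [R5] → R7=M[108]=3
OR R7, 19 → R7=3|19=19
ADD R5, 4 → R5=108+4=112
ADD R0, 2 → R0=5+2=7
CMP R0, 11  (cmp 7,11)
JLT body: taken
LOAD R7, [R5] → R7=M[112]=29
OR R7, 19 → R7=29|19=31
ADD R5, 4 → R5=112+4=116
ADD R0, 2 → R0=7+2=9
CMP R0, 11  (cmp 9,11)
JLT body: taken
LOAD R7, [R5] → R7=M[116]=21
OR R7, 19 → R7=21|19=23
ADD R5, 4 → R5=116+4=120
ADD R0, 2 → R0=9+2=11
CMP R0, 11  (cmp 11,11)
JLT body: not taken
STORE R7, [104] → M[104]=23
halt.
Total executed instructions: 35.

35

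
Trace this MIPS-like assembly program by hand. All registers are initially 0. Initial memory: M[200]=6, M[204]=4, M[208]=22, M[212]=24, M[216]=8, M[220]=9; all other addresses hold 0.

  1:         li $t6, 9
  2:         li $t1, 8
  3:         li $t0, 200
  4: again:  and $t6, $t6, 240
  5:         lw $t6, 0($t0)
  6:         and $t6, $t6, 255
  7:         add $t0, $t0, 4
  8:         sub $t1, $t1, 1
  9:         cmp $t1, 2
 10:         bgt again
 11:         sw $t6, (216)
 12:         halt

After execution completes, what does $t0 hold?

224

li $t6, 9 → $t6=9
li $t1, 8 → $t1=8
li $t0, 200 → $t0=200
and $t6, $t6, 240 → $t6=9&240=0
lw $t6, 0($t0) → $t6=M[200]=6
and $t6, $t6, 255 → $t6=6&255=6
add $t0, $t0, 4 → $t0=200+4=204
sub $t1, $t1, 1 → $t1=8-1=7
cmp $t1, 2  (cmp 7,2)
bgt again: taken
and $t6, $t6, 240 → $t6=6&240=0
lw $t6, 0($t0) → $t6=M[204]=4
and $t6, $t6, 255 → $t6=4&255=4
add $t0, $t0, 4 → $t0=204+4=208
sub $t1, $t1, 1 → $t1=7-1=6
cmp $t1, 2  (cmp 6,2)
bgt again: taken
and $t6, $t6, 240 → $t6=4&240=0
lw $t6, 0($t0) → $t6=M[208]=22
and $t6, $t6, 255 → $t6=22&255=22
add $t0, $t0, 4 → $t0=208+4=212
sub $t1, $t1, 1 → $t1=6-1=5
cmp $t1, 2  (cmp 5,2)
bgt again: taken
and $t6, $t6, 240 → $t6=22&240=16
lw $t6, 0($t0) → $t6=M[212]=24
and $t6, $t6, 255 → $t6=24&255=24
add $t0, $t0, 4 → $t0=212+4=216
sub $t1, $t1, 1 → $t1=5-1=4
cmp $t1, 2  (cmp 4,2)
bgt again: taken
and $t6, $t6, 240 → $t6=24&240=16
lw $t6, 0($t0) → $t6=M[216]=8
and $t6, $t6, 255 → $t6=8&255=8
add $t0, $t0, 4 → $t0=216+4=220
sub $t1, $t1, 1 → $t1=4-1=3
cmp $t1, 2  (cmp 3,2)
bgt again: taken
and $t6, $t6, 240 → $t6=8&240=0
lw $t6, 0($t0) → $t6=M[220]=9
and $t6, $t6, 255 → $t6=9&255=9
add $t0, $t0, 4 → $t0=220+4=224
sub $t1, $t1, 1 → $t1=3-1=2
cmp $t1, 2  (cmp 2,2)
bgt again: not taken
sw $t6, (216) → M[216]=9
halt.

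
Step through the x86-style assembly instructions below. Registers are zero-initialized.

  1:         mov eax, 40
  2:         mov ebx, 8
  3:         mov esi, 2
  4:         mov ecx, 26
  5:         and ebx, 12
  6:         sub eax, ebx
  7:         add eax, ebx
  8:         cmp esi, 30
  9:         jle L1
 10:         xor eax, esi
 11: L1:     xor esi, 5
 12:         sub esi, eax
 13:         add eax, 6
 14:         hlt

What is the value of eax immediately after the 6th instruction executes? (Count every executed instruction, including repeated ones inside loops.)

32

after mov eax, 40: eax=40
after mov ebx, 8: ebx=8
after mov esi, 2: esi=2
after mov ecx, 26: ecx=26
after and ebx, 12: ebx=8&12=8
after sub eax, ebx: eax=40-8=32
After step 6: eax = 32.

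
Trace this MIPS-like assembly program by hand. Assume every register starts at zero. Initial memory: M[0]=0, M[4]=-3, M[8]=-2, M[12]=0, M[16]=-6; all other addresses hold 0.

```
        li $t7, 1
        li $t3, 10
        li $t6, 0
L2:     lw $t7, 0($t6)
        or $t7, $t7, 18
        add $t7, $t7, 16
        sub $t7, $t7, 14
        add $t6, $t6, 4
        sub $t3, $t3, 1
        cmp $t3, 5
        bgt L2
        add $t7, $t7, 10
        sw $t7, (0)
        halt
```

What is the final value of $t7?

6

li $t7, 1 → $t7=1
li $t3, 10 → $t3=10
li $t6, 0 → $t6=0
lw $t7, 0($t6) → $t7=M[0]=0
or $t7, $t7, 18 → $t7=0|18=18
add $t7, $t7, 16 → $t7=18+16=34
sub $t7, $t7, 14 → $t7=34-14=20
add $t6, $t6, 4 → $t6=0+4=4
sub $t3, $t3, 1 → $t3=10-1=9
cmp $t3, 5  (cmp 9,5)
bgt L2: taken
lw $t7, 0($t6) → $t7=M[4]=-3
or $t7, $t7, 18 → $t7=(-3)|18=-1
add $t7, $t7, 16 → $t7=(-1)+16=15
sub $t7, $t7, 14 → $t7=15-14=1
add $t6, $t6, 4 → $t6=4+4=8
sub $t3, $t3, 1 → $t3=9-1=8
cmp $t3, 5  (cmp 8,5)
bgt L2: taken
lw $t7, 0($t6) → $t7=M[8]=-2
or $t7, $t7, 18 → $t7=(-2)|18=-2
add $t7, $t7, 16 → $t7=(-2)+16=14
sub $t7, $t7, 14 → $t7=14-14=0
add $t6, $t6, 4 → $t6=8+4=12
sub $t3, $t3, 1 → $t3=8-1=7
cmp $t3, 5  (cmp 7,5)
bgt L2: taken
lw $t7, 0($t6) → $t7=M[12]=0
or $t7, $t7, 18 → $t7=0|18=18
add $t7, $t7, 16 → $t7=18+16=34
sub $t7, $t7, 14 → $t7=34-14=20
add $t6, $t6, 4 → $t6=12+4=16
sub $t3, $t3, 1 → $t3=7-1=6
cmp $t3, 5  (cmp 6,5)
bgt L2: taken
lw $t7, 0($t6) → $t7=M[16]=-6
or $t7, $t7, 18 → $t7=(-6)|18=-6
add $t7, $t7, 16 → $t7=(-6)+16=10
sub $t7, $t7, 14 → $t7=10-14=-4
add $t6, $t6, 4 → $t6=16+4=20
sub $t3, $t3, 1 → $t3=6-1=5
cmp $t3, 5  (cmp 5,5)
bgt L2: not taken
add $t7, $t7, 10 → $t7=(-4)+10=6
sw $t7, (0) → M[0]=6
halt.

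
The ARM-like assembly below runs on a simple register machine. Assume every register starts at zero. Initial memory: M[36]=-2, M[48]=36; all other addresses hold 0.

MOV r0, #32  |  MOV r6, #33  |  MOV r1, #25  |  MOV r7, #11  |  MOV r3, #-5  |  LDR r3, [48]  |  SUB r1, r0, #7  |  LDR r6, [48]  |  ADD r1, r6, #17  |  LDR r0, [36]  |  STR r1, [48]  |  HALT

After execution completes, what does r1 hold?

53

r0=32
r6=33
r1=25
r7=11
r3=-5
r3=M[48]=36
r1=32-7=25
r6=M[48]=36
r1=36+17=53
r0=M[36]=-2
STR r1, [48] → M[48]=53
halt.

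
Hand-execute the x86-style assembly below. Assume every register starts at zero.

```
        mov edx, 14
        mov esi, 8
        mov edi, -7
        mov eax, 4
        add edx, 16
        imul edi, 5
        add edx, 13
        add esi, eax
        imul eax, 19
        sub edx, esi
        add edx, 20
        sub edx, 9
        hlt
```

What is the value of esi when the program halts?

12

edx=14
esi=8
edi=-7
eax=4
edx=14+16=30
edi=(-7)*5=-35
edx=30+13=43
esi=8+4=12
eax=4*19=76
edx=43-12=31
edx=31+20=51
edx=51-9=42
halt.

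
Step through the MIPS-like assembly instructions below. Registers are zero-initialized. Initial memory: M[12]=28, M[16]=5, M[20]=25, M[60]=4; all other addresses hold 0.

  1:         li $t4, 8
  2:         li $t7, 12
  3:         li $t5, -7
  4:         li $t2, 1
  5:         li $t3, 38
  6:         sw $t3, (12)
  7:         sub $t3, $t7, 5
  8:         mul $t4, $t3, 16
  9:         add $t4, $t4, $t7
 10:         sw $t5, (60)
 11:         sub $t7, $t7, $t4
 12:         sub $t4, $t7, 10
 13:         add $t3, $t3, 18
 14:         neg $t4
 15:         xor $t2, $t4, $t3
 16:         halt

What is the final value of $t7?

-112

li $t4, 8 → $t4=8
li $t7, 12 → $t7=12
li $t5, -7 → $t5=-7
li $t2, 1 → $t2=1
li $t3, 38 → $t3=38
sw $t3, (12) → M[12]=38
sub $t3, $t7, 5 → $t3=12-5=7
mul $t4, $t3, 16 → $t4=7*16=112
add $t4, $t4, $t7 → $t4=112+12=124
sw $t5, (60) → M[60]=-7
sub $t7, $t7, $t4 → $t7=12-124=-112
sub $t4, $t7, 10 → $t4=(-112)-10=-122
add $t3, $t3, 18 → $t3=7+18=25
neg $t4 → $t4=-(-122)=122
xor $t2, $t4, $t3 → $t2=122^25=99
halt.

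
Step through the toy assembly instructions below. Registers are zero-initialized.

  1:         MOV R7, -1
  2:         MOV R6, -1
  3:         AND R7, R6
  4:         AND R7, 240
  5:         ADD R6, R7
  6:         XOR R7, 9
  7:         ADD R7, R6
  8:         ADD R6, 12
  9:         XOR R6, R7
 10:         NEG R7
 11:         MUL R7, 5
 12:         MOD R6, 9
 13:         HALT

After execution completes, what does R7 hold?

-2440

after MOV R7, -1: R7=-1
after MOV R6, -1: R6=-1
after AND R7, R6: R7=(-1)&(-1)=-1
after AND R7, 240: R7=(-1)&240=240
after ADD R6, R7: R6=(-1)+240=239
after XOR R7, 9: R7=240^9=249
after ADD R7, R6: R7=249+239=488
after ADD R6, 12: R6=239+12=251
after XOR R6, R7: R6=251^488=275
after NEG R7: R7=-(488)=-488
after MUL R7, 5: R7=(-488)*5=-2440
after MOD R6, 9: R6=275%9=5
halt.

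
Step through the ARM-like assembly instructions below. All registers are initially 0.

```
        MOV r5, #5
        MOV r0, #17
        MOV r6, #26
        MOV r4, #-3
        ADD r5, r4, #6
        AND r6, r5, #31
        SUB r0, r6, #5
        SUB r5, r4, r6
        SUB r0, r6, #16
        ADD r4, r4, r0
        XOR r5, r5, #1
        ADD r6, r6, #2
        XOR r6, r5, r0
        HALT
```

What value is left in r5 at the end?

-5

r5=5
r0=17
r6=26
r4=-3
r5=(-3)+6=3
r6=3&31=3
r0=3-5=-2
r5=(-3)-3=-6
r0=3-16=-13
r4=(-3)+(-13)=-16
r5=(-6)^1=-5
r6=3+2=5
r6=(-5)^(-13)=8
halt.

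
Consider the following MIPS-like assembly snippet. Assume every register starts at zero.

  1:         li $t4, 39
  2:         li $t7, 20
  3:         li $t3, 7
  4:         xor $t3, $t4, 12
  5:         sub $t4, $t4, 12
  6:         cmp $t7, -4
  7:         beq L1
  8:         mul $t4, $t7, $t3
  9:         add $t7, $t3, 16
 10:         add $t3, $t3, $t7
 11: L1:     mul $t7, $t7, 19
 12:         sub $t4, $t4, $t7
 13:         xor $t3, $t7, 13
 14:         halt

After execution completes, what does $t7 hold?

after li $t4, 39: $t4=39
after li $t7, 20: $t7=20
after li $t3, 7: $t3=7
after xor $t3, $t4, 12: $t3=39^12=43
after sub $t4, $t4, 12: $t4=39-12=27
cmp $t7, -4  (cmp 20,-4)
beq L1: not taken
after mul $t4, $t7, $t3: $t4=20*43=860
after add $t7, $t3, 16: $t7=43+16=59
after add $t3, $t3, $t7: $t3=43+59=102
after mul $t7, $t7, 19: $t7=59*19=1121
after sub $t4, $t4, $t7: $t4=860-1121=-261
after xor $t3, $t7, 13: $t3=1121^13=1132
halt.

1121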